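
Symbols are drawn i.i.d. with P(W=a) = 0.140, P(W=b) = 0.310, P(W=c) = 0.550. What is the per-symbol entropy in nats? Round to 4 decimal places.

H(W) = −Σ p·ln p.
  −(0.140)·ln(0.140) = 0.27526
  −(0.310)·ln(0.310) = 0.36307
  −(0.550)·ln(0.550) = 0.32881
Sum: 0.27526 + 0.36307 + 0.32881 = 0.9671 nats.

0.9671 nats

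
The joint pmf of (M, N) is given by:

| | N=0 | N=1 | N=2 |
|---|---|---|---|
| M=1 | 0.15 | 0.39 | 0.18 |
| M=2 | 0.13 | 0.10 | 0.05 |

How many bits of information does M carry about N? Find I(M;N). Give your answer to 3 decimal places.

Marginals: p(M) = (0.7200, 0.2800), p(N) = (0.2800, 0.4900, 0.2300).
I(M;N) = Σ p(x,y)·log₂[p(x,y)/(p(x)p(y))].
  (1,0): 0.15·log₂(0.7440) = -0.0640
  (1,1): 0.39·log₂(1.1054) = 0.0564
  (1,2): 0.18·log₂(1.0870) = 0.0217
  (2,0): 0.13·log₂(1.6582) = 0.0948
  (2,1): 0.10·log₂(0.7289) = -0.0456
  (2,2): 0.05·log₂(0.7764) = -0.0183
Sum = 0.045 bits.

0.045 bits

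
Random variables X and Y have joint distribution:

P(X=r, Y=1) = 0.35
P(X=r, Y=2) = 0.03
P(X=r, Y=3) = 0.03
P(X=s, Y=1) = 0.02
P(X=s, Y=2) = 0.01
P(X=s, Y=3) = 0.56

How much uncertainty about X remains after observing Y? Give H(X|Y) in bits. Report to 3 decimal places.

Marginals: p(X) = (0.4100, 0.5900), p(Y) = (0.3700, 0.0400, 0.5900).
H(X|Y) = Σ p(Y) · H(X|Y=·).
  Y=1: p=0.3700, H(X|Y=1) = 0.3034
  Y=2: p=0.0400, H(X|Y=2) = 0.8113
  Y=3: p=0.5900, H(X|Y=3) = 0.2900
Weighted sum = 0.316 bits.

0.316 bits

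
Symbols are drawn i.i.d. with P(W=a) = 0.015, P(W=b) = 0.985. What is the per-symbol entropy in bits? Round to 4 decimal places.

0.1124 bits

H(W) = −Σ p·log₂ p.
  −(0.015)·log₂(0.015) = 0.09088
  −(0.985)·log₂(0.985) = 0.02148
Sum: 0.09088 + 0.02148 = 0.1124 bits.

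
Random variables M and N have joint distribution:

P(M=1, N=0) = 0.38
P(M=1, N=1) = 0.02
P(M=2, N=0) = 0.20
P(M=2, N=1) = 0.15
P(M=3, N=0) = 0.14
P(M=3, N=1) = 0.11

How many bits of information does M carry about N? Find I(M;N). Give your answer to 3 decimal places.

0.149 bits

Marginals: p(M) = (0.4000, 0.3500, 0.2500), p(N) = (0.7200, 0.2800).
I(M;N) = Σ p(x,y)·log₂[p(x,y)/(p(x)p(y))].
  (1,0): 0.38·log₂(1.3194) = 0.1520
  (1,1): 0.02·log₂(0.1786) = -0.0497
  (2,0): 0.20·log₂(0.7937) = -0.0667
  (2,1): 0.15·log₂(1.5306) = 0.0921
  (3,0): 0.14·log₂(0.7778) = -0.0508
  (3,1): 0.11·log₂(1.5714) = 0.0717
Sum = 0.149 bits.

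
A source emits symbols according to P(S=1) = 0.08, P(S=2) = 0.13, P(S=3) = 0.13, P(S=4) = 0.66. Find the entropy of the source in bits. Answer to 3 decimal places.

H(S) = −Σ p·log₂ p.
  −(0.08)·log₂(0.08) = 0.2915
  −(0.13)·log₂(0.13) = 0.3826
  −(0.13)·log₂(0.13) = 0.3826
  −(0.66)·log₂(0.66) = 0.3956
Sum: 0.2915 + 0.3826 + 0.3826 + 0.3956 = 1.452 bits.

1.452 bits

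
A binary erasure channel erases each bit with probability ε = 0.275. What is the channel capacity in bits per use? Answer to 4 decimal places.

Binary erasure channel: capacity C = 1 − ε.
C = 1 − 0.275 = 0.7250 bits per channel use.

0.7250 bits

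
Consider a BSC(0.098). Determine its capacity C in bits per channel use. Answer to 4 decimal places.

Binary symmetric channel: C = 1 − h₂(ε) where h₂ is the binary entropy function.
h₂(0.098) = −0.098·log₂0.098 − 0.902·log₂0.902 = 0.4626.
C = 1 − 0.4626 = 0.5374 bits per channel use.

0.5374 bits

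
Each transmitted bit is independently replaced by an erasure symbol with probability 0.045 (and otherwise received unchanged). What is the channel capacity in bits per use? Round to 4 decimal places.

Binary erasure channel: capacity C = 1 − ε.
C = 1 − 0.045 = 0.9550 bits per channel use.

0.9550 bits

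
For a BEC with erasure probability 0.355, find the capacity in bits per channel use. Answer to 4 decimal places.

0.6450 bits

Binary erasure channel: capacity C = 1 − ε.
C = 1 − 0.355 = 0.6450 bits per channel use.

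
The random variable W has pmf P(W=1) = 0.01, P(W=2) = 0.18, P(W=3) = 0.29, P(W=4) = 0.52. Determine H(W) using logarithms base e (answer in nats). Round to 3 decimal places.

H(W) = −Σ p·ln p.
  −(0.01)·ln(0.01) = 0.0461
  −(0.18)·ln(0.18) = 0.3087
  −(0.29)·ln(0.29) = 0.3590
  −(0.52)·ln(0.52) = 0.3400
Sum: 0.0461 + 0.3087 + 0.3590 + 0.3400 = 1.054 nats.

1.054 nats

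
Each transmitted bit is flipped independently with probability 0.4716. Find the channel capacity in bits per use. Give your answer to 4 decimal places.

0.0023 bits

Binary symmetric channel: C = 1 − h₂(ε) where h₂ is the binary entropy function.
h₂(0.4716) = −0.4716·log₂0.4716 − 0.5284·log₂0.5284 = 0.9977.
C = 1 − 0.9977 = 0.0023 bits per channel use.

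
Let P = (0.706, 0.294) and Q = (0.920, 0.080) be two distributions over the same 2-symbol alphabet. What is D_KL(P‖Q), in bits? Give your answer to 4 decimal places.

D(P‖Q) = Σ p·log₂(p/q).
  0.706·log₂(0.706/0.920) = -0.26967
  0.294·log₂(0.294/0.080) = 0.55206
D(P‖Q) = 0.2824 bits.

0.2824 bits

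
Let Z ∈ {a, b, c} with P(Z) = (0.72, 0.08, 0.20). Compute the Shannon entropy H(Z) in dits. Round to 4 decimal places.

0.3303 dits

H(Z) = −Σ p·log₁₀ p.
  −(0.72)·log₁₀(0.72) = 0.10272
  −(0.08)·log₁₀(0.08) = 0.08775
  −(0.20)·log₁₀(0.20) = 0.13979
Sum: 0.10272 + 0.08775 + 0.13979 = 0.3303 dits.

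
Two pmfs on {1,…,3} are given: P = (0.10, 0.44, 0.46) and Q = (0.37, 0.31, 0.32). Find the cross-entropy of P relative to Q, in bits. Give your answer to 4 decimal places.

H(P,Q) = −Σ p·log₂ q.
  −0.10·log₂(0.37) = 0.14344
  −0.44·log₂(0.31) = 0.74345
  −0.46·log₂(0.32) = 0.75617
H(P,Q) = 1.6431 bits.

1.6431 bits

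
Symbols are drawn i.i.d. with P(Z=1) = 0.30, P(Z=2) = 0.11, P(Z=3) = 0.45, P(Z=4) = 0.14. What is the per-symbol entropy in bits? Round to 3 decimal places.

1.787 bits

H(Z) = −Σ p·log₂ p.
  −(0.30)·log₂(0.30) = 0.5211
  −(0.11)·log₂(0.11) = 0.3503
  −(0.45)·log₂(0.45) = 0.5184
  −(0.14)·log₂(0.14) = 0.3971
Sum: 0.5211 + 0.3503 + 0.5184 + 0.3971 = 1.787 bits.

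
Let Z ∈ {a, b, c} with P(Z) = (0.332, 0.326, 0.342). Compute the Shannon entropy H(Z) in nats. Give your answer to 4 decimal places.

H(Z) = −Σ p·ln p.
  −(0.332)·ln(0.332) = 0.36607
  −(0.326)·ln(0.326) = 0.36540
  −(0.342)·ln(0.342) = 0.36695
Sum: 0.36607 + 0.36540 + 0.36695 = 1.0984 nats.

1.0984 nats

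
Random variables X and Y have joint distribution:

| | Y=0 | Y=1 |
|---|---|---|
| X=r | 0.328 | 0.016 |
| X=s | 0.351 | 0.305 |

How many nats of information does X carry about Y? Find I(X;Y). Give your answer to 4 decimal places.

Marginals: p(X) = (0.3440, 0.6560), p(Y) = (0.6790, 0.3210).
I(X;Y) = Σ p(x,y)·ln[p(x,y)/(p(x)p(y))].
  (r,0): 0.328·ln(1.4043) = 0.11136
  (r,1): 0.016·ln(0.1449) = -0.03091
  (s,0): 0.351·ln(0.7880) = -0.08362
  (s,1): 0.305·ln(1.4484) = 0.11299
Sum = 0.1098 nats.

0.1098 nats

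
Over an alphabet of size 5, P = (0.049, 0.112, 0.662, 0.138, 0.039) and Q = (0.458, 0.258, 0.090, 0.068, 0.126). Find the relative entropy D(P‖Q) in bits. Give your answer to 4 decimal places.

D(P‖Q) = Σ p·log₂(p/q).
  0.049·log₂(0.049/0.458) = -0.15800
  0.112·log₂(0.112/0.258) = -0.13483
  0.662·log₂(0.662/0.090) = 1.90579
  0.138·log₂(0.138/0.068) = 0.14091
  0.039·log₂(0.039/0.126) = -0.06598
D(P‖Q) = 1.6879 bits.

1.6879 bits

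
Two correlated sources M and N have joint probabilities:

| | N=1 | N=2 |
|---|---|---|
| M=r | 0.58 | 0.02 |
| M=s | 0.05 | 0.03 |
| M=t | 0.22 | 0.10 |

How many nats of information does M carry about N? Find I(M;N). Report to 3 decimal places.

Marginals: p(M) = (0.6000, 0.0800, 0.3200), p(N) = (0.8500, 0.1500).
I(M;N) = Σ p(x,y)·ln[p(x,y)/(p(x)p(y))].
  (r,1): 0.58·ln(1.1373) = 0.0746
  (r,2): 0.02·ln(0.2222) = -0.0301
  (s,1): 0.05·ln(0.7353) = -0.0154
  (s,2): 0.03·ln(2.5000) = 0.0275
  (t,1): 0.22·ln(0.8088) = -0.0467
  (t,2): 0.10·ln(2.0833) = 0.0734
Sum = 0.083 nats.

0.083 nats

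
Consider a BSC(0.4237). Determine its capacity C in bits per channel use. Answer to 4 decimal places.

0.0169 bits

Binary symmetric channel: C = 1 − h₂(ε) where h₂ is the binary entropy function.
h₂(0.4237) = −0.4237·log₂0.4237 − 0.5763·log₂0.5763 = 0.9831.
C = 1 − 0.9831 = 0.0169 bits per channel use.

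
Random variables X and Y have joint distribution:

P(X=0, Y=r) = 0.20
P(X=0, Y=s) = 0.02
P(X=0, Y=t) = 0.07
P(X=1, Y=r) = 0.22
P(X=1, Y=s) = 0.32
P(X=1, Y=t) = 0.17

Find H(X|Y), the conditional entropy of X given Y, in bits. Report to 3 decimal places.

Marginals: p(X) = (0.2900, 0.7100), p(Y) = (0.4200, 0.3400, 0.2400).
H(X|Y) = Σ p(Y) · H(X|Y=·).
  Y=r: p=0.4200, H(X|Y=r) = 0.9984
  Y=s: p=0.3400, H(X|Y=s) = 0.3228
  Y=t: p=0.2400, H(X|Y=t) = 0.8709
Weighted sum = 0.738 bits.

0.738 bits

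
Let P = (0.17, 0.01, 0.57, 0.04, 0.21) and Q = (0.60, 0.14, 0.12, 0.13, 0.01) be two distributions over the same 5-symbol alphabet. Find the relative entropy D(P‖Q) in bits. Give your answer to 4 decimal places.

1.7883 bits

D(P‖Q) = Σ p·log₂(p/q).
  0.17·log₂(0.17/0.60) = -0.30930
  0.01·log₂(0.01/0.14) = -0.03807
  0.57·log₂(0.57/0.12) = 1.28132
  0.04·log₂(0.04/0.13) = -0.06802
  0.21·log₂(0.21/0.01) = 0.92239
D(P‖Q) = 1.7883 bits.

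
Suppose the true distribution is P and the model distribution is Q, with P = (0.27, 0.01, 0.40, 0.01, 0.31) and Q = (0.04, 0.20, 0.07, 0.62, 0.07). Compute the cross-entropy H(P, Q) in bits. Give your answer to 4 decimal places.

H(P,Q) = −Σ p·log₂ q.
  −0.27·log₂(0.04) = 1.25384
  −0.01·log₂(0.20) = 0.02322
  −0.40·log₂(0.07) = 1.53460
  −0.01·log₂(0.62) = 0.00690
  −0.31·log₂(0.07) = 1.18932
H(P,Q) = 4.0079 bits.

4.0079 bits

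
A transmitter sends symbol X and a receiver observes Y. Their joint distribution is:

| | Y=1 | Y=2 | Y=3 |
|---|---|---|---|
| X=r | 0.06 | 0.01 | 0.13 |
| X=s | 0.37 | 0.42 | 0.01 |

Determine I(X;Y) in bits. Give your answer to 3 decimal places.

Marginals: p(X) = (0.2000, 0.8000), p(Y) = (0.4300, 0.4300, 0.1400).
I(X;Y) = Σ p(x,y)·log₂[p(x,y)/(p(x)p(y))].
  (r,1): 0.06·log₂(0.6977) = -0.0312
  (r,2): 0.01·log₂(0.1163) = -0.0310
  (r,3): 0.13·log₂(4.6429) = 0.2880
  (s,1): 0.37·log₂(1.0756) = 0.0389
  (s,2): 0.42·log₂(1.2209) = 0.1210
  (s,3): 0.01·log₂(0.0893) = -0.0349
Sum = 0.351 bits.

0.351 bits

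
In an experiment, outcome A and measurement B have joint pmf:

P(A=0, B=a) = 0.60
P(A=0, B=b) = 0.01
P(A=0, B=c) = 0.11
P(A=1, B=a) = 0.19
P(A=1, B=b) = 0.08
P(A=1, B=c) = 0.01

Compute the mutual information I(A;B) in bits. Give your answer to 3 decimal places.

0.132 bits

Marginals: p(A) = (0.7200, 0.2800), p(B) = (0.7900, 0.0900, 0.1200).
I(A;B) = Σ p(x,y)·log₂[p(x,y)/(p(x)p(y))].
  (0,a): 0.60·log₂(1.0549) = 0.0462
  (0,b): 0.01·log₂(0.1543) = -0.0270
  (0,c): 0.11·log₂(1.2731) = 0.0383
  (1,a): 0.19·log₂(0.8590) = -0.0417
  (1,b): 0.08·log₂(3.1746) = 0.1333
  (1,c): 0.01·log₂(0.2976) = -0.0175
Sum = 0.132 bits.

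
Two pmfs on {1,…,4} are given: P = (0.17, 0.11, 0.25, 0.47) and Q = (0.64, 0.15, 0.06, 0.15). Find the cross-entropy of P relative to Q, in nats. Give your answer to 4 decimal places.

1.8796 nats

H(P,Q) = −Σ p·ln q.
  −0.17·ln(0.64) = 0.07587
  −0.11·ln(0.15) = 0.20868
  −0.25·ln(0.06) = 0.70335
  −0.47·ln(0.15) = 0.89165
H(P,Q) = 1.8796 nats.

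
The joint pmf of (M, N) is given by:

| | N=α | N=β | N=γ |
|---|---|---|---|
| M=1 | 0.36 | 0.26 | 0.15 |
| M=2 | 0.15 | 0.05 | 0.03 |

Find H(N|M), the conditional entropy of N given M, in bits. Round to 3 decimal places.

1.447 bits

Marginals: p(M) = (0.7700, 0.2300), p(N) = (0.5100, 0.3100, 0.1800).
H(N|M) = Σ p(M) · H(N|M=·).
  M=1: p=0.7700, H(N|M=1) = 1.5014
  M=2: p=0.2300, H(N|M=2) = 1.2641
Weighted sum = 1.447 bits.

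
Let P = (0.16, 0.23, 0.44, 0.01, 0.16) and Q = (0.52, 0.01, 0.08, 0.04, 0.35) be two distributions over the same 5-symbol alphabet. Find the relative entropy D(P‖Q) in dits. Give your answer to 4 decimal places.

D(P‖Q) = Σ p·log₁₀(p/q).
  0.16·log₁₀(0.16/0.52) = -0.08190
  0.23·log₁₀(0.23/0.01) = 0.31320
  0.44·log₁₀(0.44/0.08) = 0.32576
  0.01·log₁₀(0.01/0.04) = -0.00602
  0.16·log₁₀(0.16/0.35) = -0.05439
D(P‖Q) = 0.4966 dits.

0.4966 dits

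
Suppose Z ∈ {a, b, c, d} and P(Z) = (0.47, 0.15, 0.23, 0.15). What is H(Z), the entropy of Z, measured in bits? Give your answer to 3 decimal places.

H(Z) = −Σ p·log₂ p.
  −(0.47)·log₂(0.47) = 0.5120
  −(0.15)·log₂(0.15) = 0.4105
  −(0.23)·log₂(0.23) = 0.4877
  −(0.15)·log₂(0.15) = 0.4105
Sum: 0.5120 + 0.4105 + 0.4877 + 0.4105 = 1.821 bits.

1.821 bits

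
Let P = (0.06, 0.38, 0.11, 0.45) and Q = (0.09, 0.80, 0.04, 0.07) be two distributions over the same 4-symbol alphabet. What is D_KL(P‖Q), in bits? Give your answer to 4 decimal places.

D(P‖Q) = Σ p·log₂(p/q).
  0.06·log₂(0.06/0.09) = -0.03510
  0.38·log₂(0.38/0.80) = -0.40812
  0.11·log₂(0.11/0.04) = 0.16054
  0.45·log₂(0.45/0.07) = 1.20802
D(P‖Q) = 0.9253 bits.

0.9253 bits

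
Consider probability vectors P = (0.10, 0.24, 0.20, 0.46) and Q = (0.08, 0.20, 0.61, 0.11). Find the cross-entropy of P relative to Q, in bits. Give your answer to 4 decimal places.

2.5291 bits

H(P,Q) = −Σ p·log₂ q.
  −0.10·log₂(0.08) = 0.36439
  −0.24·log₂(0.20) = 0.55726
  −0.20·log₂(0.61) = 0.14262
  −0.46·log₂(0.11) = 1.46484
H(P,Q) = 2.5291 bits.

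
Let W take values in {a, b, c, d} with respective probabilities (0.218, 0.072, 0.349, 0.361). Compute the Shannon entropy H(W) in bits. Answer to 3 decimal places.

1.813 bits

H(W) = −Σ p·log₂ p.
  −(0.218)·log₂(0.218) = 0.4791
  −(0.072)·log₂(0.072) = 0.2733
  −(0.349)·log₂(0.349) = 0.5300
  −(0.361)·log₂(0.361) = 0.5306
Sum: 0.4791 + 0.2733 + 0.5300 + 0.5306 = 1.813 bits.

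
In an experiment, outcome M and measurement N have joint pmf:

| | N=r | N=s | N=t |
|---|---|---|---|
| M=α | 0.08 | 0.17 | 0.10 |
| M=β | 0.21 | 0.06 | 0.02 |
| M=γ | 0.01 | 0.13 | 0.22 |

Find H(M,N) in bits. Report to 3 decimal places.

2.817 bits

H(M,N) = −Σ p(x,y)·log₂ p(x,y) over all 9 cells.
  cell (α,r): −0.08·log₂0.08 = 0.2915
  cell (α,s): −0.17·log₂0.17 = 0.4346
  cell (α,t): −0.10·log₂0.10 = 0.3322
  cell (β,r): −0.21·log₂0.21 = 0.4728
  cell (β,s): −0.06·log₂0.06 = 0.2435
  cell (β,t): −0.02·log₂0.02 = 0.1129
  cell (γ,r): −0.01·log₂0.01 = 0.0664
  cell (γ,s): −0.13·log₂0.13 = 0.3826
  cell (γ,t): −0.22·log₂0.22 = 0.4806
Sum = 2.817 bits.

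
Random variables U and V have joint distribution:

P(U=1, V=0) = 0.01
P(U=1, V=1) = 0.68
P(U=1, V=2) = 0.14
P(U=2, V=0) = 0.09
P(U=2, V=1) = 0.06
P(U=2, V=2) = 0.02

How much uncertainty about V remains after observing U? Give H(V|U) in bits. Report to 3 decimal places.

Chain rule: H(V|U) = H(U,V) − H(U).
Marginals: p(U) = (0.8300, 0.1700), p(V) = (0.1000, 0.7400, 0.1600).
H(U,V) = 1.5110 bits; H(U) = 0.6577 bits.
H(V|U) = 1.5110 − 0.6577 = 0.853 bits.

0.853 bits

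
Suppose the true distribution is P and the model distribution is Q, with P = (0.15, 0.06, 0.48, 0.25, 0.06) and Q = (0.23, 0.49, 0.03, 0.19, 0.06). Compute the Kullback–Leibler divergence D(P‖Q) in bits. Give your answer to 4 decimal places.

D(P‖Q) = Σ p·log₂(p/q).
  0.15·log₂(0.15/0.23) = -0.09250
  0.06·log₂(0.06/0.49) = -0.18178
  0.48·log₂(0.48/0.03) = 1.92000
  0.25·log₂(0.25/0.19) = 0.09898
  0.06·log₂(0.06/0.06) = 0.00000
D(P‖Q) = 1.7447 bits.

1.7447 bits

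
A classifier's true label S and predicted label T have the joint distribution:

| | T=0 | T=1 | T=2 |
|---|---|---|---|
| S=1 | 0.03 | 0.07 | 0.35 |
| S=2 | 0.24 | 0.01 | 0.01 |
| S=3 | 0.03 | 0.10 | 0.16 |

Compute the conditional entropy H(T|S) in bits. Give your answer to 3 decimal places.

0.943 bits

Marginals: p(S) = (0.4500, 0.2600, 0.2900), p(T) = (0.3000, 0.1800, 0.5200).
H(T|S) = Σ p(S) · H(T|S=·).
  S=1: p=0.4500, H(T|S=1) = 0.9600
  S=2: p=0.2600, H(T|S=2) = 0.4682
  S=3: p=0.2900, H(T|S=3) = 1.3416
Weighted sum = 0.943 bits.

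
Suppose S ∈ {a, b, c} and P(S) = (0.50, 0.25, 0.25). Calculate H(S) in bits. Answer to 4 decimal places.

H(S) = −Σ p·log₂ p.
  −(0.50)·log₂(0.50) = 0.50000
  −(0.25)·log₂(0.25) = 0.50000
  −(0.25)·log₂(0.25) = 0.50000
Sum: 0.50000 + 0.50000 + 0.50000 = 1.5000 bits.

1.5000 bits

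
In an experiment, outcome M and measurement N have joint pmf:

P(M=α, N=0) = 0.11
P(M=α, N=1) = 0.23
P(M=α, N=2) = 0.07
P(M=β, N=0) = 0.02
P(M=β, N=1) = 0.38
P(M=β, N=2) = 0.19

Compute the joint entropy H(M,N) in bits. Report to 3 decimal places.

H(M,N) = −Σ p(x,y)·log₂ p(x,y) over all 6 cells.
  cell (α,0): −0.11·log₂0.11 = 0.3503
  cell (α,1): −0.23·log₂0.23 = 0.4877
  cell (α,2): −0.07·log₂0.07 = 0.2686
  cell (β,0): −0.02·log₂0.02 = 0.1129
  cell (β,1): −0.38·log₂0.38 = 0.5305
  cell (β,2): −0.19·log₂0.19 = 0.4552
Sum = 2.205 bits.

2.205 bits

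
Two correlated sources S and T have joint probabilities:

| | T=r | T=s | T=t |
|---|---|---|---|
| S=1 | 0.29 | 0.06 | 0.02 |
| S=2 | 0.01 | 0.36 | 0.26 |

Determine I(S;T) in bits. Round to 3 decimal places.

Marginals: p(S) = (0.3700, 0.6300), p(T) = (0.3000, 0.4200, 0.2800).
I(S;T) = Σ p(x,y)·log₂[p(x,y)/(p(x)p(y))].
  (1,r): 0.29·log₂(2.6126) = 0.4018
  (1,s): 0.06·log₂(0.3861) = -0.0824
  (1,t): 0.02·log₂(0.1931) = -0.0475
  (2,r): 0.01·log₂(0.0529) = -0.0424
  (2,s): 0.36·log₂(1.3605) = 0.1599
  (2,t): 0.26·log₂(1.4739) = 0.1455
Sum = 0.535 bits.

0.535 bits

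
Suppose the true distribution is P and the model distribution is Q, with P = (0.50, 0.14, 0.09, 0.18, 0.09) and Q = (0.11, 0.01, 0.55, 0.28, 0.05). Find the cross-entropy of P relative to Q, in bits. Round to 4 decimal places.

H(P,Q) = −Σ p·log₂ q.
  −0.50·log₂(0.11) = 1.59221
  −0.14·log₂(0.01) = 0.93014
  −0.09·log₂(0.55) = 0.07762
  −0.18·log₂(0.28) = 0.33057
  −0.09·log₂(0.05) = 0.38897
H(P,Q) = 3.3195 bits.

3.3195 bits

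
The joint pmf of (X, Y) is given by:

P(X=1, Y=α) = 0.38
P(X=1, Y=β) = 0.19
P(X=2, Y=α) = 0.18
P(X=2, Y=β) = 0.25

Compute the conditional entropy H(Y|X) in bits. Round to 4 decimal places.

Marginals: p(X) = (0.5700, 0.4300), p(Y) = (0.5600, 0.4400).
H(Y|X) = Σ p(X) · H(Y|X=·).
  X=1: p=0.5700, H(Y|X=1) = 0.9183
  X=2: p=0.4300, H(Y|X=2) = 0.9808
Weighted sum = 0.9452 bits.

0.9452 bits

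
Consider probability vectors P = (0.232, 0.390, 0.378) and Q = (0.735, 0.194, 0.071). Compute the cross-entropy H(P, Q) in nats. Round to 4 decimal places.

1.7108 nats

H(P,Q) = −Σ p·ln q.
  −0.232·ln(0.735) = 0.07143
  −0.390·ln(0.194) = 0.63956
  −0.378·ln(0.071) = 0.99984
H(P,Q) = 1.7108 nats.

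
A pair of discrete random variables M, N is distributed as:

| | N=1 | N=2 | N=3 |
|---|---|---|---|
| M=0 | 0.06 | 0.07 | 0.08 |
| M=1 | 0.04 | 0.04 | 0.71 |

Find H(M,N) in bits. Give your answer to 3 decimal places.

H(M,N) = −Σ p(x,y)·log₂ p(x,y) over all 6 cells.
  cell (0,1): −0.06·log₂0.06 = 0.2435
  cell (0,2): −0.07·log₂0.07 = 0.2686
  cell (0,3): −0.08·log₂0.08 = 0.2915
  cell (1,1): −0.04·log₂0.04 = 0.1858
  cell (1,2): −0.04·log₂0.04 = 0.1858
  cell (1,3): −0.71·log₂0.71 = 0.3508
Sum = 1.526 bits.

1.526 bits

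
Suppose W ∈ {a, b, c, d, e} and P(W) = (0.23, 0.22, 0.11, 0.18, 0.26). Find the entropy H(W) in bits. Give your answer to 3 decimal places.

2.269 bits

H(W) = −Σ p·log₂ p.
  −(0.23)·log₂(0.23) = 0.4877
  −(0.22)·log₂(0.22) = 0.4806
  −(0.11)·log₂(0.11) = 0.3503
  −(0.18)·log₂(0.18) = 0.4453
  −(0.26)·log₂(0.26) = 0.5053
Sum: 0.4877 + 0.4806 + 0.3503 + 0.4453 + 0.5053 = 2.269 bits.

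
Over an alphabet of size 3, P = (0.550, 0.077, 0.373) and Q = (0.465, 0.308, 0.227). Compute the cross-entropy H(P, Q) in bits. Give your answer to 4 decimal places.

H(P,Q) = −Σ p·log₂ q.
  −0.550·log₂(0.465) = 0.60758
  −0.077·log₂(0.308) = 0.13082
  −0.373·log₂(0.227) = 0.79793
H(P,Q) = 1.5363 bits.

1.5363 bits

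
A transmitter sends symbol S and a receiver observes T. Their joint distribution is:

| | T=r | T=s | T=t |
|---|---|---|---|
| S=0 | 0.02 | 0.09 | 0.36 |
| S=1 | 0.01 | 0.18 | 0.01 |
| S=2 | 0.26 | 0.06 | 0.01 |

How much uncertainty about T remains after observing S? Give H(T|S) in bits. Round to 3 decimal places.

Chain rule: H(T|S) = H(S,T) − H(S).
Marginals: p(S) = (0.4700, 0.2000, 0.3300), p(T) = (0.2900, 0.3300, 0.3800).
H(S,T) = 2.3496 bits; H(S) = 1.5042 bits.
H(T|S) = 2.3496 − 1.5042 = 0.845 bits.

0.845 bits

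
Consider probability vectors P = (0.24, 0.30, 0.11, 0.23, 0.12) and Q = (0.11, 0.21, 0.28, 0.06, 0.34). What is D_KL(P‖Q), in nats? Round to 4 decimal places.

0.3756 nats

D(P‖Q) = Σ p·ln(p/q).
  0.24·ln(0.24/0.11) = 0.18724
  0.30·ln(0.30/0.21) = 0.10700
  0.11·ln(0.11/0.28) = -0.10277
  0.23·ln(0.23/0.06) = 0.30906
  0.12·ln(0.12/0.34) = -0.12497
D(P‖Q) = 0.3756 nats.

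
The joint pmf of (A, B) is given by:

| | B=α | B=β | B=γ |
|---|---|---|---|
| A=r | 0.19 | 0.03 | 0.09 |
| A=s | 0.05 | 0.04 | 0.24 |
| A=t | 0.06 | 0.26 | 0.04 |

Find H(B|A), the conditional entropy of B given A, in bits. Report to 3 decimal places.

1.168 bits

Marginals: p(A) = (0.3100, 0.3300, 0.3600), p(B) = (0.3000, 0.3300, 0.3700).
H(B|A) = Σ p(A) · H(B|A=·).
  A=r: p=0.3100, H(B|A=r) = 1.2769
  A=s: p=0.3300, H(B|A=s) = 1.1156
  A=t: p=0.3600, H(B|A=t) = 1.1221
Weighted sum = 1.168 bits.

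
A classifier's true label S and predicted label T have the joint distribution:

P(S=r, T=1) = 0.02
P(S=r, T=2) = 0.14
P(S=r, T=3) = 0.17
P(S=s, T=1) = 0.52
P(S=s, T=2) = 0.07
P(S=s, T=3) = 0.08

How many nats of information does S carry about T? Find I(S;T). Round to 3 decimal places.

Marginals: p(S) = (0.3300, 0.6700), p(T) = (0.5400, 0.2100, 0.2500).
I(S;T) = H(S) + H(T) − H(S,T).
H(S) = 0.6342, H(T) = 1.0071, H(S,T) = 1.3830.
I(S;T) = 0.6342 + 1.0071 − 1.3830 = 0.258 nats.

0.258 nats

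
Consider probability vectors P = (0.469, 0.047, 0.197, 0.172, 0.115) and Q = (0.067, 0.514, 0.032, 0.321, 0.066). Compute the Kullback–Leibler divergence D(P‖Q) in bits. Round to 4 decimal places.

D(P‖Q) = Σ p·log₂(p/q).
  0.469·log₂(0.469/0.067) = 1.31665
  0.047·log₂(0.047/0.514) = -0.16220
  0.197·log₂(0.197/0.032) = 0.51654
  0.172·log₂(0.172/0.321) = -0.15483
  0.115·log₂(0.115/0.066) = 0.09213
D(P‖Q) = 1.6083 bits.

1.6083 bits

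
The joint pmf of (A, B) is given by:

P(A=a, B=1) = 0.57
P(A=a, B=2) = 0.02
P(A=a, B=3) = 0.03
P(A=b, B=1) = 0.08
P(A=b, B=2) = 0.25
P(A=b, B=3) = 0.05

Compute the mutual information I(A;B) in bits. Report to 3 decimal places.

0.429 bits

Marginals: p(A) = (0.6200, 0.3800), p(B) = (0.6500, 0.2700, 0.0800).
I(A;B) = H(A) + H(B) − H(A,B).
H(A) = 0.9580, H(B) = 1.2055, H(A,B) = 1.7345.
I(A;B) = 0.9580 + 1.2055 − 1.7345 = 0.429 bits.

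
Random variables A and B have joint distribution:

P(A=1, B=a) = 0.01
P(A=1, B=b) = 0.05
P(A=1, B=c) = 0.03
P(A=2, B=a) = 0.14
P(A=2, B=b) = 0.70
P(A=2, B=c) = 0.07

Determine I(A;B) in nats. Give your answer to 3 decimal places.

Marginals: p(A) = (0.0900, 0.9100), p(B) = (0.1500, 0.7500, 0.1000).
I(A;B) = Σ p(x,y)·ln[p(x,y)/(p(x)p(y))].
  (1,a): 0.01·ln(0.7407) = -0.0030
  (1,b): 0.05·ln(0.7407) = -0.0150
  (1,c): 0.03·ln(3.3333) = 0.0361
  (2,a): 0.14·ln(1.0256) = 0.0035
  (2,b): 0.70·ln(1.0256) = 0.0177
  (2,c): 0.07·ln(0.7692) = -0.0184
Sum = 0.021 nats.

0.021 nats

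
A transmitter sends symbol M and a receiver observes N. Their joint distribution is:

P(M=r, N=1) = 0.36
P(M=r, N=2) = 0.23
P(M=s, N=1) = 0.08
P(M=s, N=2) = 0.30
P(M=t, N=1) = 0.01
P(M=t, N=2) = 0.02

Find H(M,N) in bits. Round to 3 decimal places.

H(M,N) = −Σ p(x,y)·log₂ p(x,y) over all 6 cells.
  cell (r,1): −0.36·log₂0.36 = 0.5306
  cell (r,2): −0.23·log₂0.23 = 0.4877
  cell (s,1): −0.08·log₂0.08 = 0.2915
  cell (s,2): −0.30·log₂0.30 = 0.5211
  cell (t,1): −0.01·log₂0.01 = 0.0664
  cell (t,2): −0.02·log₂0.02 = 0.1129
Sum = 2.010 bits.

2.010 bits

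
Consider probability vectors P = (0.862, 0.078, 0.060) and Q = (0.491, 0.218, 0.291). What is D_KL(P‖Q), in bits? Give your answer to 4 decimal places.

D(P‖Q) = Σ p·log₂(p/q).
  0.862·log₂(0.862/0.491) = 0.69991
  0.078·log₂(0.078/0.218) = -0.11566
  0.060·log₂(0.060/0.291) = -0.13668
D(P‖Q) = 0.4476 bits.

0.4476 bits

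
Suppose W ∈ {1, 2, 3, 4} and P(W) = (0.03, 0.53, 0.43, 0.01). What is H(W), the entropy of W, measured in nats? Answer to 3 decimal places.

0.851 nats

H(W) = −Σ p·ln p.
  −(0.03)·ln(0.03) = 0.1052
  −(0.53)·ln(0.53) = 0.3365
  −(0.43)·ln(0.43) = 0.3629
  −(0.01)·ln(0.01) = 0.0461
Sum: 0.1052 + 0.3365 + 0.3629 + 0.0461 = 0.851 nats.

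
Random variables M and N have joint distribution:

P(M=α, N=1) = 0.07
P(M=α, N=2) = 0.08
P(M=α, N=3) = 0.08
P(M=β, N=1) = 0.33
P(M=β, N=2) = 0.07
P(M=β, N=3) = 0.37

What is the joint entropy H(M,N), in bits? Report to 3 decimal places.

2.179 bits

H(M,N) = −Σ p(x,y)·log₂ p(x,y) over all 6 cells.
  cell (α,1): −0.07·log₂0.07 = 0.2686
  cell (α,2): −0.08·log₂0.08 = 0.2915
  cell (α,3): −0.08·log₂0.08 = 0.2915
  cell (β,1): −0.33·log₂0.33 = 0.5278
  cell (β,2): −0.07·log₂0.07 = 0.2686
  cell (β,3): −0.37·log₂0.37 = 0.5307
Sum = 2.179 bits.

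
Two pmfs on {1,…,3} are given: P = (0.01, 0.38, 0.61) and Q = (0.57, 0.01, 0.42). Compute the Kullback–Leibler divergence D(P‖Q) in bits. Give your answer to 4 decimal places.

D(P‖Q) = Σ p·log₂(p/q).
  0.01·log₂(0.01/0.57) = -0.05833
  0.38·log₂(0.38/0.01) = 1.99421
  0.61·log₂(0.61/0.42) = 0.32844
D(P‖Q) = 2.2643 bits.

2.2643 bits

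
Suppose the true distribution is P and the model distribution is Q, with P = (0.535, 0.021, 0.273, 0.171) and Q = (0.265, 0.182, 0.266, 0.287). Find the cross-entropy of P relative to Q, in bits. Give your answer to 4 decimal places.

H(P,Q) = −Σ p·log₂ q.
  −0.535·log₂(0.265) = 1.02503
  −0.021·log₂(0.182) = 0.05162
  −0.273·log₂(0.266) = 0.52157
  −0.171·log₂(0.287) = 0.30795
H(P,Q) = 1.9062 bits.

1.9062 bits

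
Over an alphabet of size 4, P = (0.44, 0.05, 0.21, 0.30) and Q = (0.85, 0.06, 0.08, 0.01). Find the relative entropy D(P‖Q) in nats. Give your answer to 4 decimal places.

D(P‖Q) = Σ p·ln(p/q).
  0.44·ln(0.44/0.85) = -0.28972
  0.05·ln(0.05/0.06) = -0.00912
  0.21·ln(0.21/0.08) = 0.20267
  0.30·ln(0.30/0.01) = 1.02036
D(P‖Q) = 0.9242 nats.

0.9242 nats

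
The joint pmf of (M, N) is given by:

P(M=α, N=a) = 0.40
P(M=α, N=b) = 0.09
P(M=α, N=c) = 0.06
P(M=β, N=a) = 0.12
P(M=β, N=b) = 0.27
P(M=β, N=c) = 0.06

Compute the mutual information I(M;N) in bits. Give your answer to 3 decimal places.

Marginals: p(M) = (0.5500, 0.4500), p(N) = (0.5200, 0.3600, 0.1200).
I(M;N) = Σ p(x,y)·log₂[p(x,y)/(p(x)p(y))].
  (α,a): 0.40·log₂(1.3986) = 0.1936
  (α,b): 0.09·log₂(0.4545) = -0.1024
  (α,c): 0.06·log₂(0.9091) = -0.0083
  (β,a): 0.12·log₂(0.5128) = -0.1156
  (β,b): 0.27·log₂(1.6667) = 0.1990
  (β,c): 0.06·log₂(1.1111) = 0.0091
Sum = 0.175 bits.

0.175 bits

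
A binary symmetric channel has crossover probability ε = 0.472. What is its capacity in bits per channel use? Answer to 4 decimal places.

0.0023 bits

Binary symmetric channel: C = 1 − h₂(ε) where h₂ is the binary entropy function.
h₂(0.472) = −0.472·log₂0.472 − 0.528·log₂0.528 = 0.9977.
C = 1 − 0.9977 = 0.0023 bits per channel use.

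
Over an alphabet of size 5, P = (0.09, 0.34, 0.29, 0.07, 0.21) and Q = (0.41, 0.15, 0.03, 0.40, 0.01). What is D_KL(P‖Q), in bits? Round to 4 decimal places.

1.9001 bits

D(P‖Q) = Σ p·log₂(p/q).
  0.09·log₂(0.09/0.41) = -0.19689
  0.34·log₂(0.34/0.15) = 0.40139
  0.29·log₂(0.29/0.03) = 0.94918
  0.07·log₂(0.07/0.40) = -0.17602
  0.21·log₂(0.21/0.01) = 0.92239
D(P‖Q) = 1.9001 bits.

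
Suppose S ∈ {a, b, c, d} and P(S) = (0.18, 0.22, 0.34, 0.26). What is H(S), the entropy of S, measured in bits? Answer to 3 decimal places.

H(S) = −Σ p·log₂ p.
  −(0.18)·log₂(0.18) = 0.4453
  −(0.22)·log₂(0.22) = 0.4806
  −(0.34)·log₂(0.34) = 0.5292
  −(0.26)·log₂(0.26) = 0.5053
Sum: 0.4453 + 0.4806 + 0.5292 + 0.5053 = 1.960 bits.

1.960 bits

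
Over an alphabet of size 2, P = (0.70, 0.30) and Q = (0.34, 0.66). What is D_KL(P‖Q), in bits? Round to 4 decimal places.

D(P‖Q) = Σ p·log₂(p/q).
  0.70·log₂(0.70/0.34) = 0.72927
  0.30·log₂(0.30/0.66) = -0.34125
D(P‖Q) = 0.3880 bits.

0.3880 bits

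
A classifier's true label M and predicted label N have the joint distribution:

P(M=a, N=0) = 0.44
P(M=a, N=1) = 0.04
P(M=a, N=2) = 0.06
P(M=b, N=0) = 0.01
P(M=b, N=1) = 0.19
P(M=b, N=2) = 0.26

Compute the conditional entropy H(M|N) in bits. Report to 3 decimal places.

Chain rule: H(M|N) = H(M,N) − H(N).
Marginals: p(M) = (0.5400, 0.4600), p(N) = (0.4500, 0.2300, 0.3200).
H(M,N) = 1.9774 bits; H(N) = 1.5321 bits.
H(M|N) = 1.9774 − 1.5321 = 0.445 bits.

0.445 bits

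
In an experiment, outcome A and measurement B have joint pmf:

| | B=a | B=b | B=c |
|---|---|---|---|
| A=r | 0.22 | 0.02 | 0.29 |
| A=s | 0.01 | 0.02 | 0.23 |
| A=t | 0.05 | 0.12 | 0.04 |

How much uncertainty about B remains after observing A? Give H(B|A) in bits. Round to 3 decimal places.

Chain rule: H(B|A) = H(A,B) − H(A).
Marginals: p(A) = (0.5300, 0.2600, 0.2100), p(B) = (0.2800, 0.1600, 0.5600).
H(A,B) = 2.5473 bits; H(A) = 1.4636 bits.
H(B|A) = 2.5473 − 1.4636 = 1.084 bits.

1.084 bits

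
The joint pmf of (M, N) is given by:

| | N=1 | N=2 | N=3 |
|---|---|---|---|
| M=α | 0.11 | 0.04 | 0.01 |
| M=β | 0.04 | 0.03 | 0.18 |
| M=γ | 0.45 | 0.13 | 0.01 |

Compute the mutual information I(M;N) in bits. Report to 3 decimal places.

0.390 bits

Marginals: p(M) = (0.1600, 0.2500, 0.5900), p(N) = (0.6000, 0.2000, 0.2000).
I(M;N) = Σ p(x,y)·log₂[p(x,y)/(p(x)p(y))].
  (α,1): 0.11·log₂(1.1458) = 0.0216
  (α,2): 0.04·log₂(1.2500) = 0.0129
  (α,3): 0.01·log₂(0.3125) = -0.0168
  (β,1): 0.04·log₂(0.2667) = -0.0763
  (β,2): 0.03·log₂(0.6000) = -0.0221
  (β,3): 0.18·log₂(3.6000) = 0.3326
  (γ,1): 0.45·log₂(1.2712) = 0.1558
  (γ,2): 0.13·log₂(1.1017) = 0.0182
  (γ,3): 0.01·log₂(0.0847) = -0.0356
Sum = 0.390 bits.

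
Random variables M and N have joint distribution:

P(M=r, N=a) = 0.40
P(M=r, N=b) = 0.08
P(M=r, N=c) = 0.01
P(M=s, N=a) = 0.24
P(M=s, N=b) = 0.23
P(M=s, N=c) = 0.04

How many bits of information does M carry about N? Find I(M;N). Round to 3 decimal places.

0.097 bits

Marginals: p(M) = (0.4900, 0.5100), p(N) = (0.6400, 0.3100, 0.0500).
I(M;N) = Σ p(x,y)·log₂[p(x,y)/(p(x)p(y))].
  (r,a): 0.40·log₂(1.2755) = 0.1404
  (r,b): 0.08·log₂(0.5267) = -0.0740
  (r,c): 0.01·log₂(0.4082) = -0.0129
  (s,a): 0.24·log₂(0.7353) = -0.1065
  (s,b): 0.23·log₂(1.4548) = 0.1244
  (s,c): 0.04·log₂(1.5686) = 0.0260
Sum = 0.097 bits.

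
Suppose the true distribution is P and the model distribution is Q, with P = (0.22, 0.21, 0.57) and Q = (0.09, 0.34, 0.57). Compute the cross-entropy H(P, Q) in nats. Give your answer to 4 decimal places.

H(P,Q) = −Σ p·ln q.
  −0.22·ln(0.09) = 0.52975
  −0.21·ln(0.34) = 0.22655
  −0.57·ln(0.57) = 0.32041
H(P,Q) = 1.0767 nats.

1.0767 nats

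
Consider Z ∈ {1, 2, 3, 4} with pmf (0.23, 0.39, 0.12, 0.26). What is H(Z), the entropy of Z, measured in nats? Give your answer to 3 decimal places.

1.310 nats

H(Z) = −Σ p·ln p.
  −(0.23)·ln(0.23) = 0.3380
  −(0.39)·ln(0.39) = 0.3672
  −(0.12)·ln(0.12) = 0.2544
  −(0.26)·ln(0.26) = 0.3502
Sum: 0.3380 + 0.3672 + 0.2544 + 0.3502 = 1.310 nats.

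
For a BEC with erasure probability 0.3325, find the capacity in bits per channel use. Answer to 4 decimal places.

0.6675 bits

Binary erasure channel: capacity C = 1 − ε.
C = 1 − 0.3325 = 0.6675 bits per channel use.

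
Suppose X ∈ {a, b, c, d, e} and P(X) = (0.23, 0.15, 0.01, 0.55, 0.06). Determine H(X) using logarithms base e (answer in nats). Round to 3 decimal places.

H(X) = −Σ p·ln p.
  −(0.23)·ln(0.23) = 0.3380
  −(0.15)·ln(0.15) = 0.2846
  −(0.01)·ln(0.01) = 0.0461
  −(0.55)·ln(0.55) = 0.3288
  −(0.06)·ln(0.06) = 0.1688
Sum: 0.3380 + 0.2846 + 0.0461 + 0.3288 + 0.1688 = 1.166 nats.

1.166 nats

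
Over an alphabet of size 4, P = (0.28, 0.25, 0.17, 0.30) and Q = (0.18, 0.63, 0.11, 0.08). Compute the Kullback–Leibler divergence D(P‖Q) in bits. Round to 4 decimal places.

0.5240 bits

D(P‖Q) = Σ p·log₂(p/q).
  0.28·log₂(0.28/0.18) = 0.17848
  0.25·log₂(0.25/0.63) = -0.33336
  0.17·log₂(0.17/0.11) = 0.10677
  0.30·log₂(0.30/0.08) = 0.57207
D(P‖Q) = 0.5240 bits.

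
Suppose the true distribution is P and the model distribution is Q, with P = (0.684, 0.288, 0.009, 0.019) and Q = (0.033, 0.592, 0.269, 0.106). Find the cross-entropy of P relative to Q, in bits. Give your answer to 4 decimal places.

H(P,Q) = −Σ p·log₂ q.
  −0.684·log₂(0.033) = 3.36623
  −0.288·log₂(0.592) = 0.21782
  −0.009·log₂(0.269) = 0.01705
  −0.019·log₂(0.106) = 0.06152
H(P,Q) = 3.6626 bits.

3.6626 bits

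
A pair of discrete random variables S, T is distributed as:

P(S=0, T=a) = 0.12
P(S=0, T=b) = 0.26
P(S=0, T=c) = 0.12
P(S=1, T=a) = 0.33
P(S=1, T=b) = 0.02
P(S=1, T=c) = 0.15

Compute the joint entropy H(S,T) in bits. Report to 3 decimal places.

2.291 bits

H(S,T) = −Σ p(x,y)·log₂ p(x,y) over all 6 cells.
  cell (0,a): −0.12·log₂0.12 = 0.3671
  cell (0,b): −0.26·log₂0.26 = 0.5053
  cell (0,c): −0.12·log₂0.12 = 0.3671
  cell (1,a): −0.33·log₂0.33 = 0.5278
  cell (1,b): −0.02·log₂0.02 = 0.1129
  cell (1,c): −0.15·log₂0.15 = 0.4105
Sum = 2.291 bits.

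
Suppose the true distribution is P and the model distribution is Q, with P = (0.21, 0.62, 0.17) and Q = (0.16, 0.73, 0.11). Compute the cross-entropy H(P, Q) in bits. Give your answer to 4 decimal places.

1.3781 bits

H(P,Q) = −Σ p·log₂ q.
  −0.21·log₂(0.16) = 0.55521
  −0.62·log₂(0.73) = 0.28150
  −0.17·log₂(0.11) = 0.54135
H(P,Q) = 1.3781 bits.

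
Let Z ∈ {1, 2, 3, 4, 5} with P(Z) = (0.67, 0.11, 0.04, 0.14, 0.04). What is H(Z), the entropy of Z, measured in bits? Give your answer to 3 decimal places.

1.506 bits

H(Z) = −Σ p·log₂ p.
  −(0.67)·log₂(0.67) = 0.3871
  −(0.11)·log₂(0.11) = 0.3503
  −(0.04)·log₂(0.04) = 0.1858
  −(0.14)·log₂(0.14) = 0.3971
  −(0.04)·log₂(0.04) = 0.1858
Sum: 0.3871 + 0.3503 + 0.1858 + 0.3971 + 0.1858 = 1.506 bits.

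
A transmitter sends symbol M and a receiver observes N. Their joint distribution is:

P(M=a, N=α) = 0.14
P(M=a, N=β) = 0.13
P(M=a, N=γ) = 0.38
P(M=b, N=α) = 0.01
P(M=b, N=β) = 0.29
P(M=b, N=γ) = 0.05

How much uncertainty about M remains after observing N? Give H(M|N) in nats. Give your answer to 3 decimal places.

Marginals: p(M) = (0.6500, 0.3500), p(N) = (0.1500, 0.4200, 0.4300).
H(M|N) = Σ p(N) · H(M|N=·).
  N=α: p=0.1500, H(M|N=α) = 0.2449
  N=β: p=0.4200, H(M|N=β) = 0.6187
  N=γ: p=0.4300, H(M|N=γ) = 0.3594
Weighted sum = 0.451 nats.

0.451 nats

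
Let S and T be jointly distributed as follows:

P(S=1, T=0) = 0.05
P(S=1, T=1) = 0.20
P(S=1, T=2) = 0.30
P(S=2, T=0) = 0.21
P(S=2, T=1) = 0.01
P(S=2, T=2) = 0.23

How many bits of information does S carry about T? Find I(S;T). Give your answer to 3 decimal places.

Marginals: p(S) = (0.5500, 0.4500), p(T) = (0.2600, 0.2100, 0.5300).
I(S;T) = H(S) + H(T) − H(S,T).
H(S) = 0.9928, H(T) = 1.4636, H(S,T) = 2.2285.
I(S;T) = 0.9928 + 1.4636 − 2.2285 = 0.228 bits.

0.228 bits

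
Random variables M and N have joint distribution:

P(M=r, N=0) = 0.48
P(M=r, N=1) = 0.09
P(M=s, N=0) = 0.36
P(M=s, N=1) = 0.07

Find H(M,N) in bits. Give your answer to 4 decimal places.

H(M,N) = −Σ p(x,y)·log₂ p(x,y) over all 4 cells.
  cell (r,0): −0.48·log₂0.48 = 0.50827
  cell (r,1): −0.09·log₂0.09 = 0.31265
  cell (s,0): −0.36·log₂0.36 = 0.53062
  cell (s,1): −0.07·log₂0.07 = 0.26856
Sum = 1.6201 bits.

1.6201 bits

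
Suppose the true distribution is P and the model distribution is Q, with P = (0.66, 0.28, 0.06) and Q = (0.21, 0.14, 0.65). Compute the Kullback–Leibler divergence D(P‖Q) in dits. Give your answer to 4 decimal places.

0.3504 dits

D(P‖Q) = Σ p·log₁₀(p/q).
  0.66·log₁₀(0.66/0.21) = 0.32823
  0.28·log₁₀(0.28/0.14) = 0.08429
  0.06·log₁₀(0.06/0.65) = -0.06209
D(P‖Q) = 0.3504 dits.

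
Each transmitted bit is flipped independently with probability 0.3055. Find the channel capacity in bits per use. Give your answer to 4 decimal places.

0.1121 bits

Binary symmetric channel: C = 1 − h₂(ε) where h₂ is the binary entropy function.
h₂(0.3055) = −0.3055·log₂0.3055 − 0.6945·log₂0.6945 = 0.8879.
C = 1 − 0.8879 = 0.1121 bits per channel use.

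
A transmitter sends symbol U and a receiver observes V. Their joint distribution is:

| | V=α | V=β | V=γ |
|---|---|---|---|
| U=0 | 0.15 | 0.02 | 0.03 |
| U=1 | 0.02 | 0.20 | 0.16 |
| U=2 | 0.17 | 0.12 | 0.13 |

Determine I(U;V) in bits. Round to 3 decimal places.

Marginals: p(U) = (0.2000, 0.3800, 0.4200), p(V) = (0.3400, 0.3400, 0.3200).
I(U;V) = H(U) + H(V) − H(U,V).
H(U) = 1.5205, H(V) = 1.5844, H(U,V) = 2.8598.
I(U;V) = 1.5205 + 1.5844 − 2.8598 = 0.245 bits.

0.245 bits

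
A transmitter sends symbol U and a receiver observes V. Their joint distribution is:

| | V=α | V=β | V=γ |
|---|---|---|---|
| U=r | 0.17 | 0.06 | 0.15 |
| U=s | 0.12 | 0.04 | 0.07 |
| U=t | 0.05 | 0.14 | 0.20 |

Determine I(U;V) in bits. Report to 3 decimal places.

Marginals: p(U) = (0.3800, 0.2300, 0.3900), p(V) = (0.3400, 0.2400, 0.4200).
I(U;V) = Σ p(x,y)·log₂[p(x,y)/(p(x)p(y))].
  (r,α): 0.17·log₂(1.3158) = 0.0673
  (r,β): 0.06·log₂(0.6579) = -0.0362
  (r,γ): 0.15·log₂(0.9398) = -0.0134
  (s,α): 0.12·log₂(1.5345) = 0.0741
  (s,β): 0.04·log₂(0.7246) = -0.0186
  (s,γ): 0.07·log₂(0.7246) = -0.0325
  (t,α): 0.05·log₂(0.3771) = -0.0704
  (t,β): 0.14·log₂(1.4957) = 0.0813
  (t,γ): 0.20·log₂(1.2210) = 0.0576
Sum = 0.109 bits.

0.109 bits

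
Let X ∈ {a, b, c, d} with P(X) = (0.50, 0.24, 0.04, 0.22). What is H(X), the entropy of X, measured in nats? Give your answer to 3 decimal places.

H(X) = −Σ p·ln p.
  −(0.50)·ln(0.50) = 0.3466
  −(0.24)·ln(0.24) = 0.3425
  −(0.04)·ln(0.04) = 0.1288
  −(0.22)·ln(0.22) = 0.3331
Sum: 0.3466 + 0.3425 + 0.1288 + 0.3331 = 1.151 nats.

1.151 nats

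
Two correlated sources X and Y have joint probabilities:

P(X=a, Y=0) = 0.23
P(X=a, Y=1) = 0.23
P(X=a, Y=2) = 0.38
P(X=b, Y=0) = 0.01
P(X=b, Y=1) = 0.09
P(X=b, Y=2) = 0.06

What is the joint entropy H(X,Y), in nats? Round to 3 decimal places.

1.475 nats

H(X,Y) = −Σ p(x,y)·ln p(x,y) over all 6 cells.
  cell (a,0): −0.23·ln0.23 = 0.3380
  cell (a,1): −0.23·ln0.23 = 0.3380
  cell (a,2): −0.38·ln0.38 = 0.3677
  cell (b,0): −0.01·ln0.01 = 0.0461
  cell (b,1): −0.09·ln0.09 = 0.2167
  cell (b,2): −0.06·ln0.06 = 0.1688
Sum = 1.475 nats.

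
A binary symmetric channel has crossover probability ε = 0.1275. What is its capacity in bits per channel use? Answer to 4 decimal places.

Binary symmetric channel: C = 1 − h₂(ε) where h₂ is the binary entropy function.
h₂(0.1275) = −0.1275·log₂0.1275 − 0.8725·log₂0.8725 = 0.5505.
C = 1 − 0.5505 = 0.4495 bits per channel use.

0.4495 bits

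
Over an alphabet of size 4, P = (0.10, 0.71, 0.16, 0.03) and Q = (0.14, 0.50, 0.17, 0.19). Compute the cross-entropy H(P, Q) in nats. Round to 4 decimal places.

H(P,Q) = −Σ p·ln q.
  −0.10·ln(0.14) = 0.19661
  −0.71·ln(0.50) = 0.49213
  −0.16·ln(0.17) = 0.28351
  −0.03·ln(0.19) = 0.04982
H(P,Q) = 1.0221 nats.

1.0221 nats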